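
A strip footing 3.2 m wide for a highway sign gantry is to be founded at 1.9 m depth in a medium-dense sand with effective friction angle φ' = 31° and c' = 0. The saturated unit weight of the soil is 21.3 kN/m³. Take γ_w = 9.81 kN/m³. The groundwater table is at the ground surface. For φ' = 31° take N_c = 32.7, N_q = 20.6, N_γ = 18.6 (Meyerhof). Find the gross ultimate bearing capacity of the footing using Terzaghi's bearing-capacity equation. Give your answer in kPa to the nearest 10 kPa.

q_ult ≈ 790 kPa

Water table at ground surface, so effective unit weight γ' = 21.3 − 9.81 = 11.49 kN/m³ is used throughout; overburden q = 11.49 × 1.9 = 21.831 kPa; the same γ' applies in the ½γBN_γ term.
Surcharge term q·N_q = 21.831 × 20.6 = 449.72 kPa; self-weight term 0.5·γ·B·N_γ = 0.5 × 11.49 × 3.2 × 18.6 = 341.94 kPa.
q_ult = 449.72 + 341.94 = 791.66 kPa.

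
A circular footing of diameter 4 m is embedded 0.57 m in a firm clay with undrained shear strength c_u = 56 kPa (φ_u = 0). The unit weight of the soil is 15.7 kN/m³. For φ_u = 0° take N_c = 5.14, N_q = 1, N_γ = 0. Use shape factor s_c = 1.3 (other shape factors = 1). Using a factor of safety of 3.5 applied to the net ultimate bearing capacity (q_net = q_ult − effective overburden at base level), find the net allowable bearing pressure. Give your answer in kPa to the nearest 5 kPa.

q_all(net) ≈ 105 kPa

q = γ·D_f = 15.7 × 0.57 = 8.949 kPa.
c·N_c·s_c = 56 × 5.14 × 1.3 = 374.19 kPa
q·N_q = 8.949 × 1 = 8.949 kPa
q_ult = 374.19 + 8.949 = 383.14 kPa.
Net ultimate: q_net = 383.14 − 8.949 = 374.19 kPa.
q_all(net) = 374.19 / 3.5 = 106.91 kPa.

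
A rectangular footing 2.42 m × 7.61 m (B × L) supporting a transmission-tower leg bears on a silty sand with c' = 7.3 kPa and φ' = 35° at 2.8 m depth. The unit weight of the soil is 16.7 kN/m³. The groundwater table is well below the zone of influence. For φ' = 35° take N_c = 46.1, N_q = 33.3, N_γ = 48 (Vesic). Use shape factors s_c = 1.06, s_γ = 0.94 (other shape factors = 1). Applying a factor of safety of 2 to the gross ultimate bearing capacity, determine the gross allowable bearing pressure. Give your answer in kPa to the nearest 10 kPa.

q = γ·D_f = 16.7 × 2.8 = 46.76 kPa.
c·N_c·s_c = 7.3 × 46.1 × 1.06 = 356.72 kPa
q·N_q = 46.76 × 33.3 = 1557.1 kPa
0.5·γ·B·N_γ·s_γ = 0.5 × 16.7 × 2.42 × 48 × 0.94 = 911.74 kPa
q_ult = 356.72 + 1557.1 + 911.74 = 2825.6 kPa.
q_all = q_ult / FS = 2825.6 / 2 = 1412.8 kPa.

q_all ≈ 1410 kPa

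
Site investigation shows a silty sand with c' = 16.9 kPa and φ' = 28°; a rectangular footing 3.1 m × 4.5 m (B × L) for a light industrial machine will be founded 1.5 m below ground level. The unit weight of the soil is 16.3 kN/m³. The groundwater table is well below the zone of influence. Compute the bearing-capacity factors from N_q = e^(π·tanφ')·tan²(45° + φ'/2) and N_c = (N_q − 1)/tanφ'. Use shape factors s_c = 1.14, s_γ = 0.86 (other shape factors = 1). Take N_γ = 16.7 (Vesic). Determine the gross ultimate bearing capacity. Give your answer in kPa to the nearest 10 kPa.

tan28° = 0.5317, so N_q = e^(π×0.5317)·tan²(59°) = 5.314 × 2.77 = 14.72.
N_c = (14.72 − 1)/tan28° = 25.8.
Effective surcharge at the founding depth q = γ·D_f = 16.3 × 1.5 = 24.45 kPa.
q_ult = c·N_c·s_c + q·N_q + 0.5·γ·B·N_γ·s_γ
     = 16.9 × 25.803 × 1.14 + 24.45 × 14.72 + 0.5 × 16.3 × 3.1 × 16.7 × 0.86
     = 497.13 + 359.9 + 362.86 = 1219.9 kPa.

q_ult ≈ 1220 kPa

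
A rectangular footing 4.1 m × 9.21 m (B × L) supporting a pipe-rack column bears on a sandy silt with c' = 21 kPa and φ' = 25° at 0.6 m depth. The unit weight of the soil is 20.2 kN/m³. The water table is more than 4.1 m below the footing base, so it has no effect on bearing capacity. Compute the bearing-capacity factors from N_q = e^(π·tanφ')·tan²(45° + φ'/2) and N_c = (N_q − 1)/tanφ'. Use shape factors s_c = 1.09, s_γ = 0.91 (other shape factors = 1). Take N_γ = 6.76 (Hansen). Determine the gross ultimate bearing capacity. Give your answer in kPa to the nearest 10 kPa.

q_ult ≈ 860 kPa

tan25° = 0.4663, so N_q = e^(π×0.4663)·tan²(57.5°) = 4.327 × 2.464 = 10.66.
N_c = (10.66 − 1)/tan25° = 20.72.
Overburden at base level: q = 20.2 × 0.6 = 12.12 kPa.
Cohesion term c·N_c·s_c = 21 × 20.721 × 1.09 = 474.29 kPa; surcharge term q·N_q = 12.12 × 10.662 = 129.23 kPa; self-weight term 0.5·γ·B·N_γ·s_γ = 0.5 × 20.2 × 4.1 × 6.76 × 0.91 = 254.74 kPa.
q_ult = 474.29 + 129.23 + 254.74 = 858.26 kPa.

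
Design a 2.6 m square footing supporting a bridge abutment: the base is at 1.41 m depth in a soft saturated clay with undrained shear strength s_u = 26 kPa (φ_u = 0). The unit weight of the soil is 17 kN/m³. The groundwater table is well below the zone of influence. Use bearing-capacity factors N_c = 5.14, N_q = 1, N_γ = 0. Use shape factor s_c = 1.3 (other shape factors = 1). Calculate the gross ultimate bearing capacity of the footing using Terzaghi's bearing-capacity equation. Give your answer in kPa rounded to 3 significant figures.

Effective surcharge at the founding depth q = γ·D_f = 17 × 1.41 = 23.97 kPa.
q_ult = c·N_c·s_c + q·N_q
     = 26 × 5.14 × 1.3 + 23.97 × 1
     = 173.73 + 23.97 = 197.7 kPa.

q_ult ≈ 198 kPa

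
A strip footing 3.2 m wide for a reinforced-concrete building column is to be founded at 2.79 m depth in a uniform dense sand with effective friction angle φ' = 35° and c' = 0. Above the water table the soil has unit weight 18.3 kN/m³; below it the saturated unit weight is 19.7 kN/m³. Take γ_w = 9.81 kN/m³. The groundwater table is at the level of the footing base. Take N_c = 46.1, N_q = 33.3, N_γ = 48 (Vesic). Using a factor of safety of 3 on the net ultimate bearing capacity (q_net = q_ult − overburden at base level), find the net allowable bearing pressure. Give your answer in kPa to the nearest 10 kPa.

Effective surcharge at the founding depth q = γ·D_f = 18.3 × 2.79 = 51.057 kPa.
The water table coincides with the base, so in the self-weight term γ → γ' = 9.89 kN/m³.
q_ult = q·N_q + 0.5·γ·B·N_γ
     = 51.057 × 33.3 + 0.5 × 9.89 × 3.2 × 48
     = 1700.2 + 759.55 = 2459.8 kPa.
q_net = 2459.8 − 51.057 = 2408.7 kPa.
q_all(net) = 2408.7 / 3 = 802.9 kPa.

q_all(net) ≈ 800 kPa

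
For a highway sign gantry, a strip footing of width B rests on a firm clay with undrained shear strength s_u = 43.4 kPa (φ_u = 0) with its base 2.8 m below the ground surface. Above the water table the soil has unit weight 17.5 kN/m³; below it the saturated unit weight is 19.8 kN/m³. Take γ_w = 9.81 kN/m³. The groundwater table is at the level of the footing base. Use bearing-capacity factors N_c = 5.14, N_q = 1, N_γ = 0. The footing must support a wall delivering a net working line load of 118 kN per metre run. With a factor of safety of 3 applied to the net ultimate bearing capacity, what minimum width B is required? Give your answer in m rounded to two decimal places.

q = γ·D_f = 17.5 × 2.8 = 49 kPa.
c·N_c = 43.4 × 5.14 = 223.08 kPa
q·N_q = 49 × 1 = 49 kPa
q_ult = 223.08 + 49 = 272.08 kPa.
For φ = 0 the ½γBN_γ term vanishes, so q_ult is independent of B. q_net = 272.08 − 49 = 223.08 kPa; q_all(net) = 223.08/3 = 74.359 kPa.
Required width B = w / q_all(net) = 118 / 74.359 = 1.587 m.

B = 1.59 m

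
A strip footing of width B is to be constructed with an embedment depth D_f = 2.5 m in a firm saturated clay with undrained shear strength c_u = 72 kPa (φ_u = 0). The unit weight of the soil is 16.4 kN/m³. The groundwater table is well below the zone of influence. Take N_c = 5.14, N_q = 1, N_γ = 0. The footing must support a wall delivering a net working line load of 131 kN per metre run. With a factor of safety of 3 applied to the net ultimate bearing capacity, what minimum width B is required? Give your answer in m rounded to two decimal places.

B = 1.06 m

q = γ·D_f = 16.4 × 2.5 = 41 kPa.
c·N_c = 72 × 5.14 = 370.08 kPa
q·N_q = 41 × 1 = 41 kPa
q_ult = 370.08 + 41 = 411.08 kPa.
For φ = 0 the ½γBN_γ term vanishes, so q_ult is independent of B. q_net = 411.08 − 41 = 370.08 kPa; q_all(net) = 370.08/3 = 123.36 kPa.
Required width B = w / q_all(net) = 131 / 123.36 = 1.062 m.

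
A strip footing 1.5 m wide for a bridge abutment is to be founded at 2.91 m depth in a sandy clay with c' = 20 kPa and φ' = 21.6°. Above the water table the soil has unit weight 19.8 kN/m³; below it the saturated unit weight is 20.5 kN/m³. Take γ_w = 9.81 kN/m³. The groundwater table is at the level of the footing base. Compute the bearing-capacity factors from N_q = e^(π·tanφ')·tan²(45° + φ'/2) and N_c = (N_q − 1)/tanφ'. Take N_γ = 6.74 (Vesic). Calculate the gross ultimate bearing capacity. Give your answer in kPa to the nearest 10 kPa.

q_ult ≈ 820 kPa

tan21.6° = 0.3959, so N_q = e^(π×0.3959)·tan²(55.8°) = 3.469 × 2.165 = 7.51.
N_c = (7.51 − 1)/tan21.6° = 16.44.
q = γ·D_f = 19.8 × 2.91 = 57.618 kPa.
For the ½γBN_γ term take γ' = 20.5 − 9.81 = 10.69 kN/m³ (soil below base is submerged).
c·N_c = 20 × 16.445 = 328.89 kPa
q·N_q = 57.618 × 7.5108 = 432.76 kPa
0.5·γ·B·N_γ = 0.5 × 10.69 × 1.5 × 6.74 = 54.038 kPa
q_ult = 328.89 + 432.76 + 54.038 = 815.69 kPa.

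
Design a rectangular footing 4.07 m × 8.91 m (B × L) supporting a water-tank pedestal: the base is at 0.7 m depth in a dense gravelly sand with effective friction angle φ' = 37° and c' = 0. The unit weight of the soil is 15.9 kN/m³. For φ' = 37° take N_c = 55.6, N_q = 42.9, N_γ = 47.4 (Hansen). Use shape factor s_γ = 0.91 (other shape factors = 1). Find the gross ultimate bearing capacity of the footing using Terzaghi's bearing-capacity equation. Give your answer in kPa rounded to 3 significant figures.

q = γ·D_f = 15.9 × 0.7 = 11.13 kPa.
q·N_q = 11.13 × 42.9 = 477.48 kPa
0.5·γ·B·N_γ·s_γ = 0.5 × 15.9 × 4.07 × 47.4 × 0.91 = 1395.7 kPa
q_ult = 477.48 + 1395.7 = 1873.1 kPa.

q_ult ≈ 1870 kPa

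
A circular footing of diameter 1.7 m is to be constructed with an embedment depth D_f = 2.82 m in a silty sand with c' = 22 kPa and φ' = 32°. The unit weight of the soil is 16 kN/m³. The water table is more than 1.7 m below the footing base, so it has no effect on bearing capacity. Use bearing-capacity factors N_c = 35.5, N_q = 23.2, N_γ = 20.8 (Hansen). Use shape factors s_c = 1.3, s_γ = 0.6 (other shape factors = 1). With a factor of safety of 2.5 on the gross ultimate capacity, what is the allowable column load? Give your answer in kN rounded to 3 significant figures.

P_all ≈ 2030 kN

q = γ·D_f = 16 × 2.82 = 45.12 kPa.
c·N_c·s_c = 22 × 35.5 × 1.3 = 1015.3 kPa
q·N_q = 45.12 × 23.2 = 1046.8 kPa
0.5·γ·B·N_γ·s_γ = 0.5 × 16 × 1.7 × 20.8 × 0.6 = 169.73 kPa
q_ult = 1015.3 + 1046.8 + 169.73 = 2231.8 kPa.
Gross allowable pressure q_all = 2231.8 / 2.5 = 892.72 kPa.
Footing area = 2.2698 m², so allowable column load = 892.72 × 2.2698 = 2026.3 kN.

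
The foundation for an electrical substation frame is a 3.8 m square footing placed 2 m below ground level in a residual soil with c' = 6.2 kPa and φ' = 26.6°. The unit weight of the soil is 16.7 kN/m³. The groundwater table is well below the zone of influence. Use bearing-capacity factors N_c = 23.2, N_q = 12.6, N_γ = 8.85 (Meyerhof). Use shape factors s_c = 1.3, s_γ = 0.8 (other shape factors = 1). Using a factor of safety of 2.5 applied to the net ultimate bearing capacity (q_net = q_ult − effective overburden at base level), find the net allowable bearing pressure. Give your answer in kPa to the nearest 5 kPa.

Effective surcharge at the founding depth q = γ·D_f = 16.7 × 2 = 33.4 kPa.
q_ult = c·N_c·s_c + q·N_q + 0.5·γ·B·N_γ·s_γ
     = 6.2 × 23.2 × 1.3 + 33.4 × 12.6 + 0.5 × 16.7 × 3.8 × 8.85 × 0.8
     = 186.99 + 420.84 + 224.65 = 832.48 kPa.
Net ultimate: q_net = 832.48 − 33.4 = 799.08 kPa.
q_all(net) = 799.08 / 2.5 = 319.63 kPa.

q_all(net) ≈ 320 kPa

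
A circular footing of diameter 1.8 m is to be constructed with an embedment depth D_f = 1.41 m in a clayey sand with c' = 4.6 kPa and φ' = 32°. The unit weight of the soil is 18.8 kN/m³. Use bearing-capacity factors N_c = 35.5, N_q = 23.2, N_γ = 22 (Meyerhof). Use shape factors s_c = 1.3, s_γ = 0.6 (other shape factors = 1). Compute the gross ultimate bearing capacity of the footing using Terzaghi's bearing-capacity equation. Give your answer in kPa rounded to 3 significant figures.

q = γ·D_f = 18.8 × 1.41 = 26.508 kPa.
c·N_c·s_c = 4.6 × 35.5 × 1.3 = 212.29 kPa
q·N_q = 26.508 × 23.2 = 614.99 kPa
0.5·γ·B·N_γ·s_γ = 0.5 × 18.8 × 1.8 × 22 × 0.6 = 223.34 kPa
q_ult = 212.29 + 614.99 + 223.34 = 1050.6 kPa.

q_ult ≈ 1050 kPa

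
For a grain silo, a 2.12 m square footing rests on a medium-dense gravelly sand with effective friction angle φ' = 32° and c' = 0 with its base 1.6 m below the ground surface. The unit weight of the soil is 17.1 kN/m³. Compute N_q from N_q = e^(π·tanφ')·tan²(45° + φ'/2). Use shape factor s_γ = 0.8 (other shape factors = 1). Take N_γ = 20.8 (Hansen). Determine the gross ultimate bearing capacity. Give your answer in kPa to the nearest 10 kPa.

q_ult ≈ 940 kPa

tan32° = 0.6249, so N_q = e^(π×0.6249)·tan²(61°) = 7.121 × 3.255 = 23.18.
q = γ·D_f = 17.1 × 1.6 = 27.36 kPa.
q·N_q = 27.36 × 23.177 = 634.12 kPa
0.5·γ·B·N_γ·s_γ = 0.5 × 17.1 × 2.12 × 20.8 × 0.8 = 301.62 kPa
q_ult = 634.12 + 301.62 = 935.73 kPa.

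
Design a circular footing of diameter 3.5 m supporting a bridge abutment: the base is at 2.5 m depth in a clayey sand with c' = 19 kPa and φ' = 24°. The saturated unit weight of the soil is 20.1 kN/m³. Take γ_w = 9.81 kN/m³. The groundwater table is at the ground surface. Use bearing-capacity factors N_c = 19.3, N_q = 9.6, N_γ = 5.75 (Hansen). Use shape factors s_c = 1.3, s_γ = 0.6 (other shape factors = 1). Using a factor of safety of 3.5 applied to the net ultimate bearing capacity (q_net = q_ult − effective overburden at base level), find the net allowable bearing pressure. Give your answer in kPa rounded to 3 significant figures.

With the water table at the surface the whole profile is submerged: γ' = 20.1 − 9.81 = 10.29 kN/m³, so q = γ'·D_f = 25.725 kPa; the same γ' applies in the ½γBN_γ term.
q_ult = c·N_c·s_c + q·N_q + 0.5·γ·B·N_γ·s_γ
     = 19 × 19.3 × 1.3 + 25.725 × 9.6 + 0.5 × 10.29 × 3.5 × 5.75 × 0.6
     = 476.71 + 246.96 + 62.126 = 785.8 kPa.
Net ultimate: q_net = 785.8 − 25.725 = 760.07 kPa.
q_all(net) = 760.07 / 3.5 = 217.16 kPa.

q_all(net) ≈ 217 kPa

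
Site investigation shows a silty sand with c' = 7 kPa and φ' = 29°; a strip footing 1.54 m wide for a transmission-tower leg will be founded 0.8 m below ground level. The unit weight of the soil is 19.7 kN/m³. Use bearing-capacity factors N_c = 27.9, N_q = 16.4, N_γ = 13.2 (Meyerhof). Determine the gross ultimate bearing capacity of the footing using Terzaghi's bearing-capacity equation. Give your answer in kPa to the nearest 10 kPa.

q_ult ≈ 650 kPa

Overburden at base level: q = 19.7 × 0.8 = 15.76 kPa.
Cohesion term c·N_c = 7 × 27.9 = 195.3 kPa; surcharge term q·N_q = 15.76 × 16.4 = 258.46 kPa; self-weight term 0.5·γ·B·N_γ = 0.5 × 19.7 × 1.54 × 13.2 = 200.23 kPa.
q_ult = 195.3 + 258.46 + 200.23 = 653.99 kPa.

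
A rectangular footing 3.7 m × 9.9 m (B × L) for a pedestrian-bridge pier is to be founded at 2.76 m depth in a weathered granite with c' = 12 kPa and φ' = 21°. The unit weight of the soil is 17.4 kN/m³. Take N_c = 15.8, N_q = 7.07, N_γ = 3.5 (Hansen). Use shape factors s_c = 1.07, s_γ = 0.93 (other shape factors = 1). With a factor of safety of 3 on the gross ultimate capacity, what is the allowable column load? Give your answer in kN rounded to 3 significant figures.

P_all ≈ 7900 kN

q = γ·D_f = 17.4 × 2.76 = 48.024 kPa.
c·N_c·s_c = 12 × 15.8 × 1.07 = 202.87 kPa
q·N_q = 48.024 × 7.07 = 339.53 kPa
0.5·γ·B·N_γ·s_γ = 0.5 × 17.4 × 3.7 × 3.5 × 0.93 = 104.78 kPa
q_ult = 202.87 + 339.53 + 104.78 = 647.18 kPa.
Gross allowable pressure q_all = 647.18 / 3 = 215.73 kPa.
Footing area = 36.63 m², so allowable column load = 215.73 × 36.63 = 7902.1 kN.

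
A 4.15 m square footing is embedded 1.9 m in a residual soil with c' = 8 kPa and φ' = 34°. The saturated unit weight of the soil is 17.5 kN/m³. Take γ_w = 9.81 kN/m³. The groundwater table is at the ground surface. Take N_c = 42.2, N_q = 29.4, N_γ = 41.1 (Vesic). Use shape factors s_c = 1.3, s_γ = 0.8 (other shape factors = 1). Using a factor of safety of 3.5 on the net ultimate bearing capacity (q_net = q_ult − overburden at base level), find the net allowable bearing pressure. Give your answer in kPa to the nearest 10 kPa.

q_all(net) ≈ 390 kPa

With the water table at the surface the whole profile is submerged: γ' = 17.5 − 9.81 = 7.69 kN/m³, so q = γ'·D_f = 14.611 kPa; the same γ' applies in the ½γBN_γ term.
q_ult = c·N_c·s_c + q·N_q + 0.5·γ·B·N_γ·s_γ
     = 8 × 42.2 × 1.3 + 14.611 × 29.4 + 0.5 × 7.69 × 4.15 × 41.1 × 0.8
     = 438.88 + 429.56 + 524.66 = 1393.1 kPa.
q_net = 1393.1 − 14.611 = 1378.5 kPa.
q_all(net) = 1378.5 / 3.5 = 393.85 kPa.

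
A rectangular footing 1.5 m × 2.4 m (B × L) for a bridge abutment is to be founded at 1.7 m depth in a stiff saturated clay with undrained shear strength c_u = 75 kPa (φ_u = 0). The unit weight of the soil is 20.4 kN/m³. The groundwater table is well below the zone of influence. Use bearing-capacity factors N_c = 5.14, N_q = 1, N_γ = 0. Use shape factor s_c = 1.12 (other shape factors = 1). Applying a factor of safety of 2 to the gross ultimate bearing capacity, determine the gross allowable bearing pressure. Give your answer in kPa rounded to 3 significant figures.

q_all ≈ 233 kPa

Overburden at base level: q = 20.4 × 1.7 = 34.68 kPa.
Cohesion term c·N_c·s_c = 75 × 5.14 × 1.12 = 431.76 kPa; surcharge term q·N_q = 34.68 × 1 = 34.68 kPa.
q_ult = 431.76 + 34.68 = 466.44 kPa.
q_all = q_ult / FS = 466.44 / 2 = 233.22 kPa.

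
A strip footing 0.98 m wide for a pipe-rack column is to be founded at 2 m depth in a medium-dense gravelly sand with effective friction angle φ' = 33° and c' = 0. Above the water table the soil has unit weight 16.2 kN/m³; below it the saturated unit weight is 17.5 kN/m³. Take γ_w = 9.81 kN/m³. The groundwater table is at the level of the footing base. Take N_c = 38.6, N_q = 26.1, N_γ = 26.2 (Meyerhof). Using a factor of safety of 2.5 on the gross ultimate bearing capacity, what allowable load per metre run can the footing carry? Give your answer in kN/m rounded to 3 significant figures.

q = γ·D_f = 16.2 × 2 = 32.4 kPa.
For the ½γBN_γ term take γ' = 17.5 − 9.81 = 7.69 kN/m³ (soil below base is submerged).
q·N_q = 32.4 × 26.1 = 845.64 kPa
0.5·γ·B·N_γ = 0.5 × 7.69 × 0.98 × 26.2 = 98.724 kPa
q_ult = 845.64 + 98.724 = 944.36 kPa.
Gross allowable pressure q_all = 944.36 / 2.5 = 377.75 kPa.
Allowable wall load = q_all × B = 377.75 × 0.98 = 370.19 kN per metre run.

≈ 370 kN/m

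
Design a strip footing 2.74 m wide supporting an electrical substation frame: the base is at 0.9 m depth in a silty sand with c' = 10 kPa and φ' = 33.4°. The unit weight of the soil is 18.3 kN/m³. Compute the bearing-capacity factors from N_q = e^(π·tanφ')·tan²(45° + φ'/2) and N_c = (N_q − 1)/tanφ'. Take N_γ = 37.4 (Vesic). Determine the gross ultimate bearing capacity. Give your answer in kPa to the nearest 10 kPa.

q_ult ≈ 1790 kPa

tan33.4° = 0.6594, so N_q = e^(π×0.6594)·tan²(61.7°) = 7.937 × 3.449 = 27.38.
N_c = (27.38 − 1)/tan33.4° = 40.
q = γ·D_f = 18.3 × 0.9 = 16.47 kPa.
c·N_c = 10 × 40 = 400 kPa
q·N_q = 16.47 × 27.375 = 450.87 kPa
0.5·γ·B·N_γ = 0.5 × 18.3 × 2.74 × 37.4 = 937.66 kPa
q_ult = 400 + 450.87 + 937.66 = 1788.5 kPa.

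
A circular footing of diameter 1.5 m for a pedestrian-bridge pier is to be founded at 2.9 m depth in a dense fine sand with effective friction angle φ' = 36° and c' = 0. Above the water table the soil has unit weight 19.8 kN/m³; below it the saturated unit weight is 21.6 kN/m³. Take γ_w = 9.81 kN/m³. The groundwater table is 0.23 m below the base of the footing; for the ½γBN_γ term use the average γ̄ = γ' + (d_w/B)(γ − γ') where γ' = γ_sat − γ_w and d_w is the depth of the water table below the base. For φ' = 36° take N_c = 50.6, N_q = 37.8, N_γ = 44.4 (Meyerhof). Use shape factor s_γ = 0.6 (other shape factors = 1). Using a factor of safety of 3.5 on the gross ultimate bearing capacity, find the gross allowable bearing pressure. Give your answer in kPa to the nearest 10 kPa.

q = γ·D_f = 19.8 × 2.9 = 57.42 kPa.
γ' = 11.79 kN/m³; averaging over the depth B below the base, γ̄ = γ' + (d_w/B)(γ − γ') = 13.018 kN/m³.
q·N_q = 57.42 × 37.8 = 2170.5 kPa
0.5·γ·B·N_γ·s_γ = 0.5 × 13.018 × 1.5 × 44.4 × 0.6 = 260.1 kPa
q_ult = 2170.5 + 260.1 = 2430.6 kPa.
q_all = 2430.6 / 3.5 = 694.45 kPa.

q_all ≈ 690 kPa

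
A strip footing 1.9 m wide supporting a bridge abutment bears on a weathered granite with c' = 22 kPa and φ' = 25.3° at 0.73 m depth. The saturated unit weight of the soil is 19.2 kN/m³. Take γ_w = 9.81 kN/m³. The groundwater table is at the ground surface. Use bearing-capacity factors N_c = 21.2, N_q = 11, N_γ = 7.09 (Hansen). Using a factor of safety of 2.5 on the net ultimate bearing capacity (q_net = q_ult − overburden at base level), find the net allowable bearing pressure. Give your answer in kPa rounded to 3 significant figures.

q_all(net) ≈ 239 kPa

Water table at ground surface, so effective unit weight γ' = 19.2 − 9.81 = 9.39 kN/m³ is used throughout; overburden q = 9.39 × 0.73 = 6.8547 kPa; the same γ' applies in the ½γBN_γ term.
Cohesion term c·N_c = 22 × 21.2 = 466.4 kPa; surcharge term q·N_q = 6.8547 × 11 = 75.402 kPa; self-weight term 0.5·γ·B·N_γ = 0.5 × 9.39 × 1.9 × 7.09 = 63.246 kPa.
q_ult = 466.4 + 75.402 + 63.246 = 605.05 kPa.
q_net = 605.05 − 6.8547 = 598.19 kPa.
q_all(net) = 598.19 / 2.5 = 239.28 kPa.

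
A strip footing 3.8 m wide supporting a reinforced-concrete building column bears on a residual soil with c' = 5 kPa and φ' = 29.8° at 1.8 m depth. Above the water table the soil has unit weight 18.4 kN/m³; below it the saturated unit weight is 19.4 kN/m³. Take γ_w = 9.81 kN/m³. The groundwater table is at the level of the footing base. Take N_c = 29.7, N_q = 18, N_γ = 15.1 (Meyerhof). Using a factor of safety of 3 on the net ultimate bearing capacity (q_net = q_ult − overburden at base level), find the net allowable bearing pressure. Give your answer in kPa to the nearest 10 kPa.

q = γ·D_f = 18.4 × 1.8 = 33.12 kPa.
For the ½γBN_γ term take γ' = 19.4 − 9.81 = 9.59 kN/m³ (soil below base is submerged).
c·N_c = 5 × 29.7 = 148.5 kPa
q·N_q = 33.12 × 18 = 596.16 kPa
0.5·γ·B·N_γ = 0.5 × 9.59 × 3.8 × 15.1 = 275.14 kPa
q_ult = 148.5 + 596.16 + 275.14 = 1019.8 kPa.
q_net = 1019.8 − 33.12 = 986.68 kPa.
q_all(net) = 986.68 / 3 = 328.89 kPa.

q_all(net) ≈ 330 kPa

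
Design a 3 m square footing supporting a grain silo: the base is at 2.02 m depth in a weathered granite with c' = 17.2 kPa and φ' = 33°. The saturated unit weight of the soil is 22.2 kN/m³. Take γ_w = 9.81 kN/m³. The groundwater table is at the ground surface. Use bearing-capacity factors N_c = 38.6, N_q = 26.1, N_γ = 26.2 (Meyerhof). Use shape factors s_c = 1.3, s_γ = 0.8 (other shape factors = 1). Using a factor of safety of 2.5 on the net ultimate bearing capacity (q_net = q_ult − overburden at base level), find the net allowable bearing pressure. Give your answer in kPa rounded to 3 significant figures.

With the water table at the surface the whole profile is submerged: γ' = 22.2 − 9.81 = 12.39 kN/m³, so q = γ'·D_f = 25.028 kPa; the same γ' applies in the ½γBN_γ term.
q_ult = c·N_c·s_c + q·N_q + 0.5·γ·B·N_γ·s_γ
     = 17.2 × 38.6 × 1.3 + 25.028 × 26.1 + 0.5 × 12.39 × 3 × 26.2 × 0.8
     = 863.1 + 653.23 + 389.54 = 1905.9 kPa.
q_net = 1905.9 − 25.028 = 1880.8 kPa.
q_all(net) = 1880.8 / 2.5 = 752.33 kPa.

q_all(net) ≈ 752 kPa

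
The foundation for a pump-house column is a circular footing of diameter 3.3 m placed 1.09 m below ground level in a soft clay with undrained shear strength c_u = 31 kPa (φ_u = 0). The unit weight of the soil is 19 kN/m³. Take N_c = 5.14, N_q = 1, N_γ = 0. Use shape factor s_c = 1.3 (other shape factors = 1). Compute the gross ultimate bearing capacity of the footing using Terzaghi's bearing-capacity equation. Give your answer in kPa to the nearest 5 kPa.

Effective surcharge at the founding depth q = γ·D_f = 19 × 1.09 = 20.71 kPa.
q_ult = c·N_c·s_c + q·N_q
     = 31 × 5.14 × 1.3 + 20.71 × 1
     = 207.14 + 20.71 = 227.85 kPa.

q_ult ≈ 230 kPa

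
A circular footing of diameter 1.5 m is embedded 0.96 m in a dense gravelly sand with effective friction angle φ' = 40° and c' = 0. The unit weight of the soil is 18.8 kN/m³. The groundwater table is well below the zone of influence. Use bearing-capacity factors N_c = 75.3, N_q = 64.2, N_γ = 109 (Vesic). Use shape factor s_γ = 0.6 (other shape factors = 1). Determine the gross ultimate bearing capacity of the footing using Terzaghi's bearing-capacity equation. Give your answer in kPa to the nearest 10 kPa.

q_ult ≈ 2080 kPa

Overburden at base level: q = 18.8 × 0.96 = 18.048 kPa.
Surcharge term q·N_q = 18.048 × 64.2 = 1158.7 kPa; self-weight term 0.5·γ·B·N_γ·s_γ = 0.5 × 18.8 × 1.5 × 109 × 0.6 = 922.14 kPa.
q_ult = 1158.7 + 922.14 = 2080.8 kPa.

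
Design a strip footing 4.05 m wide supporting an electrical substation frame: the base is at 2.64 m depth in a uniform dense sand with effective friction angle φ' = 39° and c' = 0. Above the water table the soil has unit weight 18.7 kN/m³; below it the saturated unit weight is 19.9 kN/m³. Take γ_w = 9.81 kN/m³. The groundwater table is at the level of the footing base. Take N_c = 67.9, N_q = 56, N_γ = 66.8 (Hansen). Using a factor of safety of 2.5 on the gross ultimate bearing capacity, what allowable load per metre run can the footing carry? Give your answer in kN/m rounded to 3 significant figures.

≈ 6690 kN/m

q = γ·D_f = 18.7 × 2.64 = 49.368 kPa.
For the ½γBN_γ term take γ' = 19.9 − 9.81 = 10.09 kN/m³ (soil below base is submerged).
q·N_q = 49.368 × 56 = 2764.6 kPa
0.5·γ·B·N_γ = 0.5 × 10.09 × 4.05 × 66.8 = 1364.9 kPa
q_ult = 2764.6 + 1364.9 = 4129.5 kPa.
Gross allowable pressure q_all = 4129.5 / 2.5 = 1651.8 kPa.
Allowable wall load = q_all × B = 1651.8 × 4.05 = 6689.8 kN per metre run.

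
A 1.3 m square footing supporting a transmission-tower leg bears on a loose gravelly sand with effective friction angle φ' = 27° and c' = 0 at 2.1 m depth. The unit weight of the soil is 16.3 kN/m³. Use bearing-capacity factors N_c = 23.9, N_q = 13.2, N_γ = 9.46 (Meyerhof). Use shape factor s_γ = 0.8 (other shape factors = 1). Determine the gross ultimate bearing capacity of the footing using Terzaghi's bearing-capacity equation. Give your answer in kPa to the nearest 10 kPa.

q_ult ≈ 530 kPa

q = γ·D_f = 16.3 × 2.1 = 34.23 kPa.
q·N_q = 34.23 × 13.2 = 451.84 kPa
0.5·γ·B·N_γ·s_γ = 0.5 × 16.3 × 1.3 × 9.46 × 0.8 = 80.183 kPa
q_ult = 451.84 + 80.183 = 532.02 kPa.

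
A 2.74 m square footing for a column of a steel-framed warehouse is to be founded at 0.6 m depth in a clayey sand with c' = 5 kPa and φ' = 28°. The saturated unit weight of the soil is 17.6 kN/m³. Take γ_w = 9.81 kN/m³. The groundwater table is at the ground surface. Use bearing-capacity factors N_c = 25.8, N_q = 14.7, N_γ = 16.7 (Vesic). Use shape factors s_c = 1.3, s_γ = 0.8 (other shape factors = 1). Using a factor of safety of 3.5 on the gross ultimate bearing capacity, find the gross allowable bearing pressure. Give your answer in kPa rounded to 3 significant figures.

With the water table at the surface the whole profile is submerged: γ' = 17.6 − 9.81 = 7.79 kN/m³, so q = γ'·D_f = 4.674 kPa; the same γ' applies in the ½γBN_γ term.
q_ult = c·N_c·s_c + q·N_q + 0.5·γ·B·N_γ·s_γ
     = 5 × 25.8 × 1.3 + 4.674 × 14.7 + 0.5 × 7.79 × 2.74 × 16.7 × 0.8
     = 167.7 + 68.708 + 142.58 = 378.99 kPa.
q_all = 378.99 / 3.5 = 108.28 kPa.

q_all ≈ 108 kPa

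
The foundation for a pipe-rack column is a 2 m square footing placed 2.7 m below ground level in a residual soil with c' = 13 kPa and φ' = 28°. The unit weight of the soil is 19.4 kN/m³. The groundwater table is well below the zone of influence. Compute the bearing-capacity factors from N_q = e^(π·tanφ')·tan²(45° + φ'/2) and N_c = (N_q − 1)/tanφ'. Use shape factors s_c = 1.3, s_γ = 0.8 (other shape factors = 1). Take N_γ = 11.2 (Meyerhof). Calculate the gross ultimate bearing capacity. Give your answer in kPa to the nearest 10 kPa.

tan28° = 0.5317, so N_q = e^(π×0.5317)·tan²(59°) = 5.314 × 2.77 = 14.72.
N_c = (14.72 − 1)/tan28° = 25.8.
Effective surcharge at the founding depth q = γ·D_f = 19.4 × 2.7 = 52.38 kPa.
q_ult = c·N_c·s_c + q·N_q + 0.5·γ·B·N_γ·s_γ
     = 13 × 25.803 × 1.3 + 52.38 × 14.72 + 0.5 × 19.4 × 2 × 11.2 × 0.8
     = 436.08 + 771.03 + 173.82 = 1380.9 kPa.

q_ult ≈ 1380 kPa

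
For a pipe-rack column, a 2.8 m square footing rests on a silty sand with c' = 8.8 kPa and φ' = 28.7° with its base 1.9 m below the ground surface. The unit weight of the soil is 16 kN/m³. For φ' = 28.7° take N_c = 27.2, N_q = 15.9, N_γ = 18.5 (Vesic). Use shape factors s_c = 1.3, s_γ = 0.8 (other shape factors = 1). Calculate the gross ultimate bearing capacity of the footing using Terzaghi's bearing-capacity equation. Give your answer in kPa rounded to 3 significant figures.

q_ult ≈ 1130 kPa

Effective surcharge at the founding depth q = γ·D_f = 16 × 1.9 = 30.4 kPa.
q_ult = c·N_c·s_c + q·N_q + 0.5·γ·B·N_γ·s_γ
     = 8.8 × 27.2 × 1.3 + 30.4 × 15.9 + 0.5 × 16 × 2.8 × 18.5 × 0.8
     = 311.17 + 483.36 + 331.52 = 1126 kPa.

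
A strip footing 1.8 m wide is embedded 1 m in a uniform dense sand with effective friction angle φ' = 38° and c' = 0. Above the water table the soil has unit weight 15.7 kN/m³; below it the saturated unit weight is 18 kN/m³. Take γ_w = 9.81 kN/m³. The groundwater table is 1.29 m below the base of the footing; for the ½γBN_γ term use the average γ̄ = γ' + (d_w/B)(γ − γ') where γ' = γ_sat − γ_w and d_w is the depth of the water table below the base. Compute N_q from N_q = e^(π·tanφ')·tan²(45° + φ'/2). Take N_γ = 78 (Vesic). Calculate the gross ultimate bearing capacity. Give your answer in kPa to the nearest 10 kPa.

q_ult ≈ 1720 kPa

tan38° = 0.7813, so N_q = e^(π×0.7813)·tan²(64°) = 11.64 × 4.204 = 48.93.
q = γ·D_f = 15.7 × 1 = 15.7 kPa.
γ' = 8.19 kN/m³; averaging over the depth B below the base, γ̄ = γ' + (d_w/B)(γ − γ') = 13.572 kN/m³.
q·N_q = 15.7 × 48.933 = 768.25 kPa
0.5·γ·B·N_γ = 0.5 × 13.572 × 1.8 × 78 = 952.77 kPa
q_ult = 768.25 + 952.77 = 1721 kPa.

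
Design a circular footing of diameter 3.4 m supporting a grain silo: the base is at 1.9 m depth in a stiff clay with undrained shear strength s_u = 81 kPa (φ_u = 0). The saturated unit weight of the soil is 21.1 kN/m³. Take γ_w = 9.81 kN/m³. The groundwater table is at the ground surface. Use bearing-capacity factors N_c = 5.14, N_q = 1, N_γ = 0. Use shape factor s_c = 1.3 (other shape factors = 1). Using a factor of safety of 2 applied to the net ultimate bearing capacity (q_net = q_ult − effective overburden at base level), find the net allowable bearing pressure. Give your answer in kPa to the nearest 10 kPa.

q_all(net) ≈ 270 kPa

γ' = 21.1 − 9.81 = 11.29 kN/m³ (submerged throughout). q = 11.29 × 1.9 = 21.451 kPa.
c·N_c·s_c = 81 × 5.14 × 1.3 = 541.24 kPa
q·N_q = 21.451 × 1 = 21.451 kPa
q_ult = 541.24 + 21.451 = 562.69 kPa.
Net ultimate: q_net = 562.69 − 21.451 = 541.24 kPa.
q_all(net) = 541.24 / 2 = 270.62 kPa.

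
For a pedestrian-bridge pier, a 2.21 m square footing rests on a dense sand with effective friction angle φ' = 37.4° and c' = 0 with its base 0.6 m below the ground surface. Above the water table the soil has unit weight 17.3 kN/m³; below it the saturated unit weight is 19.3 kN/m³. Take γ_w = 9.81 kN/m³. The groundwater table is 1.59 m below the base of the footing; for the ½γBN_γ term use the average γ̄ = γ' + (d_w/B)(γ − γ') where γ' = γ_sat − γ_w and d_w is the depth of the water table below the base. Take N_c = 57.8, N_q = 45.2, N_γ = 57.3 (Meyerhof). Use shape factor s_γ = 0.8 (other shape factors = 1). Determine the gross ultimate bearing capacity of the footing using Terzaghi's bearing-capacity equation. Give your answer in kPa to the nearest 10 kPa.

q_ult ≈ 1230 kPa

Effective surcharge at the founding depth q = γ·D_f = 17.3 × 0.6 = 10.38 kPa.
With d_w = 1.59 m < B, γ̄ = 9.49 + (1.59/2.21) × (17.3 − 9.49) = 15.109 kN/m³.
q_ult = q·N_q + 0.5·γ·B·N_γ·s_γ
     = 10.38 × 45.2 + 0.5 × 15.109 × 2.21 × 57.3 × 0.8
     = 469.18 + 765.32 = 1234.5 kPa.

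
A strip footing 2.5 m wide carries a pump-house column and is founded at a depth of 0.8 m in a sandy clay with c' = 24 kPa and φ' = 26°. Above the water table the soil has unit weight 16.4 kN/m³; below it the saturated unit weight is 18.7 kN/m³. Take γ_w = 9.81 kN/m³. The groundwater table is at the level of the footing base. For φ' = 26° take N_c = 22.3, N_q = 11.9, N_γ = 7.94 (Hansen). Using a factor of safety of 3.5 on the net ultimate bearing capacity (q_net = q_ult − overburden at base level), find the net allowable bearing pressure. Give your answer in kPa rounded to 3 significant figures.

q_all(net) ≈ 219 kPa

Overburden at base level: q = 16.4 × 0.8 = 13.12 kPa.
Below the base the soil is submerged, so the ½γBN_γ term uses γ' = 18.7 − 9.81 = 8.89 kN/m³.
Cohesion term c·N_c = 24 × 22.3 = 535.2 kPa; surcharge term q·N_q = 13.12 × 11.9 = 156.13 kPa; self-weight term 0.5·γ·B·N_γ = 0.5 × 8.89 × 2.5 × 7.94 = 88.233 kPa.
q_ult = 535.2 + 156.13 + 88.233 = 779.56 kPa.
q_net = 779.56 − 13.12 = 766.44 kPa.
q_all(net) = 766.44 / 3.5 = 218.98 kPa.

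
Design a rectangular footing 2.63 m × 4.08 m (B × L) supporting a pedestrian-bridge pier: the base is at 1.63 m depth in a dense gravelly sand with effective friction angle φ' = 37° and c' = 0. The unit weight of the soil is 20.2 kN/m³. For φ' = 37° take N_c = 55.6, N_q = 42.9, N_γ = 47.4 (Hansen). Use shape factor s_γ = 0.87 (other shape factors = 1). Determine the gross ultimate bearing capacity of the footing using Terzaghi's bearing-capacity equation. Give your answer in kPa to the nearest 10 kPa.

q_ult ≈ 2510 kPa

Effective surcharge at the founding depth q = γ·D_f = 20.2 × 1.63 = 32.926 kPa.
q_ult = q·N_q + 0.5·γ·B·N_γ·s_γ
     = 32.926 × 42.9 + 0.5 × 20.2 × 2.63 × 47.4 × 0.87
     = 1412.5 + 1095.4 = 2507.9 kPa.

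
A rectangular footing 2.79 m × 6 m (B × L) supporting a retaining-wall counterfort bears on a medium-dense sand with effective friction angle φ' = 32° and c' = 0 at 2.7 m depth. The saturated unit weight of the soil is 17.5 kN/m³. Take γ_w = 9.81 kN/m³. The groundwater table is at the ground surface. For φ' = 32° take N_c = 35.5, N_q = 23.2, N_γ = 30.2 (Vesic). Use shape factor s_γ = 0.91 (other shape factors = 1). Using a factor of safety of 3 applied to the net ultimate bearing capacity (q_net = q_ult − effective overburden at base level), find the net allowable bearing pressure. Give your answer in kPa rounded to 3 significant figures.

γ' = 17.5 − 9.81 = 7.69 kN/m³ (submerged throughout). q = 7.69 × 2.7 = 20.763 kPa; the same γ' applies in the ½γBN_γ term.
q·N_q = 20.763 × 23.2 = 481.7 kPa
0.5·γ·B·N_γ·s_γ = 0.5 × 7.69 × 2.79 × 30.2 × 0.91 = 294.81 kPa
q_ult = 481.7 + 294.81 = 776.52 kPa.
Net ultimate: q_net = 776.52 − 20.763 = 755.75 kPa.
q_all(net) = 755.75 / 3 = 251.92 kPa.

q_all(net) ≈ 252 kPa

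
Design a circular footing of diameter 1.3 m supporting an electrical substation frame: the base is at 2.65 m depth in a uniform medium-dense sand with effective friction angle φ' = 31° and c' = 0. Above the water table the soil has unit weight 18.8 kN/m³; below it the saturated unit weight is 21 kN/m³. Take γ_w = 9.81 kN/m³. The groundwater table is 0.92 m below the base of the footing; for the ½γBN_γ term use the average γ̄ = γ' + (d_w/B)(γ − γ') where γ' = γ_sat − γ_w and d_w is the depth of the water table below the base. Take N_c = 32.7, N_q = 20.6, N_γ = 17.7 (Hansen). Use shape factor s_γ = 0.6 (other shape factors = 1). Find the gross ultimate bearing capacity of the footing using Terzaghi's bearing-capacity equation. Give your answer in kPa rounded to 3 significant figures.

q_ult ≈ 1140 kPa

Overburden at base level: q = 18.8 × 2.65 = 49.82 kPa.
The water table is 0.92 m below the base (< B = 1.3 m), so the ½γBN_γ term uses γ̄ = γ' + (d_w/B)(γ − γ') = 11.19 + (0.92/1.3)(18.8 − 11.19) = 16.576 kN/m³.
Surcharge term q·N_q = 49.82 × 20.6 = 1026.3 kPa; self-weight term 0.5·γ·B·N_γ·s_γ = 0.5 × 16.576 × 1.3 × 17.7 × 0.6 = 114.42 kPa.
q_ult = 1026.3 + 114.42 = 1140.7 kPa.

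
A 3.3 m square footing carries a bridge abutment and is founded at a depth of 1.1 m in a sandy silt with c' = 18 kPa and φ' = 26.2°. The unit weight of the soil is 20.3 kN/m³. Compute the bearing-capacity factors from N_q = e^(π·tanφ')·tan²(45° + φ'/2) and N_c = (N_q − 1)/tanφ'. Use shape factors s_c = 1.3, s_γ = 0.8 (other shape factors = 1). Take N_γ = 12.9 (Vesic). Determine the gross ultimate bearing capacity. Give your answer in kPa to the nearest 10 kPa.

tan26.2° = 0.4921, so N_q = e^(π×0.4921)·tan²(58.1°) = 4.692 × 2.581 = 12.11.
N_c = (12.11 − 1)/tan26.2° = 22.58.
q = γ·D_f = 20.3 × 1.1 = 22.33 kPa.
c·N_c·s_c = 18 × 22.579 × 1.3 = 528.35 kPa
q·N_q = 22.33 × 12.11 = 270.42 kPa
0.5·γ·B·N_γ·s_γ = 0.5 × 20.3 × 3.3 × 12.9 × 0.8 = 345.67 kPa
q_ult = 528.35 + 270.42 + 345.67 = 1144.4 kPa.

q_ult ≈ 1140 kPa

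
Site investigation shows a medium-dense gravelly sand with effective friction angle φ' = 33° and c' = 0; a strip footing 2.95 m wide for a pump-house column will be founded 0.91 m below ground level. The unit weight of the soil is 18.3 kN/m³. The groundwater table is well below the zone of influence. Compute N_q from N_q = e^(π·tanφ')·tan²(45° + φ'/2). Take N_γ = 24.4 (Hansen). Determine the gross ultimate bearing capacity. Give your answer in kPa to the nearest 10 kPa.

tan33° = 0.6494, so N_q = e^(π×0.6494)·tan²(61.5°) = 7.692 × 3.392 = 26.09.
Effective surcharge at the founding depth q = γ·D_f = 18.3 × 0.91 = 16.653 kPa.
q_ult = q·N_q + 0.5·γ·B·N_γ
     = 16.653 × 26.092 + 0.5 × 18.3 × 2.95 × 24.4
     = 434.51 + 658.62 = 1093.1 kPa.

q_ult ≈ 1090 kPa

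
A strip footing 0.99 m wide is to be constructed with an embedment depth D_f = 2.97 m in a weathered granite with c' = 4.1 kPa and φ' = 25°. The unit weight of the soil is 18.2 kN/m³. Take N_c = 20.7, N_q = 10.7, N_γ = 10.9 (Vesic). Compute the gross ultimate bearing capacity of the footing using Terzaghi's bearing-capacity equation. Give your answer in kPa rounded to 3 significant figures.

Overburden at base level: q = 18.2 × 2.97 = 54.054 kPa.
Cohesion term c·N_c = 4.1 × 20.7 = 84.87 kPa; surcharge term q·N_q = 54.054 × 10.7 = 578.38 kPa; self-weight term 0.5·γ·B·N_γ = 0.5 × 18.2 × 0.99 × 10.9 = 98.198 kPa.
q_ult = 84.87 + 578.38 + 98.198 = 761.45 kPa.

q_ult ≈ 761 kPa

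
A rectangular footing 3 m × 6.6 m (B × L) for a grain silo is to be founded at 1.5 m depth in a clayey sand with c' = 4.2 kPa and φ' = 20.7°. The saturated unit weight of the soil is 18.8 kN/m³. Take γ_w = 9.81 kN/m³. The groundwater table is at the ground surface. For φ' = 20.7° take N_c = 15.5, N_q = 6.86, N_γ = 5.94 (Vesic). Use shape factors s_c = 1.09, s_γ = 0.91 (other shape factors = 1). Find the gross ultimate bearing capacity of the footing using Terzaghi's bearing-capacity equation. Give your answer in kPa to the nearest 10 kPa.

Water table at ground surface, so effective unit weight γ' = 18.8 − 9.81 = 8.99 kN/m³ is used throughout; overburden q = 8.99 × 1.5 = 13.485 kPa; the same γ' applies in the ½γBN_γ term.
Cohesion term c·N_c·s_c = 4.2 × 15.5 × 1.09 = 70.959 kPa; surcharge term q·N_q = 13.485 × 6.86 = 92.507 kPa; self-weight term 0.5·γ·B·N_γ·s_γ = 0.5 × 8.99 × 3 × 5.94 × 0.91 = 72.892 kPa.
q_ult = 70.959 + 92.507 + 72.892 = 236.36 kPa.

q_ult ≈ 240 kPa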